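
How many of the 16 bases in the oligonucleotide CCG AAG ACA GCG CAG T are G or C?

10

Base counts: T=1, A=5, G=5, C=5
G+C = 5 + 5 = 10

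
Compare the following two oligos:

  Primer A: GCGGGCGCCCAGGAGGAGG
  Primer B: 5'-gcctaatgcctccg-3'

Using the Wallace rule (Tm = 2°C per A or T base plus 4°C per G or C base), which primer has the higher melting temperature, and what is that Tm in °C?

Primer A: A+T=3, G+C=16 → Tm = 2(3)+4(16) = 70°C
Primer B: A+T=5, G+C=9 → Tm = 2(5)+4(9) = 46°C
70°C vs 46°C → primer A is higher.

Primer A, 70°C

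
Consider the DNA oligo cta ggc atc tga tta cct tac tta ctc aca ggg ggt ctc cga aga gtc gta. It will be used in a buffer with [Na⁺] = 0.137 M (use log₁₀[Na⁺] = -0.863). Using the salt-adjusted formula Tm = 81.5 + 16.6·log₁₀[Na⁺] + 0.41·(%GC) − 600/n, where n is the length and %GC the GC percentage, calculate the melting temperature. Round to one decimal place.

75.5°C

Length n = 51. G=12, C=13, T=14, A=12
G+C = 25, so %GC = 25/51 × 100 = 49.02%
Salt term: 16.6 × (-0.863) = -14.326
GC term: 0.41 × 49.02 = 20.098; length term: −600/51 = −11.765
Tm = 81.5 + (-14.326) + 20.098 − 11.765 = 75.507 → 75.5°C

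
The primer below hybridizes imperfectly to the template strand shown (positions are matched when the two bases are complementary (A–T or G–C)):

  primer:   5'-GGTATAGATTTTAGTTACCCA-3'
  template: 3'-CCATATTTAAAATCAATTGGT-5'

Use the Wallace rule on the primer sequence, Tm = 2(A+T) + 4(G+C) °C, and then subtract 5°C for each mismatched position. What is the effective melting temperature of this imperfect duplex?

46°C

Primer base counts: A=6, T=8, G=4, C=3 → A+T=14, G+C=7
Perfect-match Tm = 2(14) + 4(7) = 28 + 28 = 56°C
Mismatches (positions where the bases are not complementary): 2 (at positions 7, 18)
Effective Tm = 56 − 2×5 = 56 − 10 = 46°C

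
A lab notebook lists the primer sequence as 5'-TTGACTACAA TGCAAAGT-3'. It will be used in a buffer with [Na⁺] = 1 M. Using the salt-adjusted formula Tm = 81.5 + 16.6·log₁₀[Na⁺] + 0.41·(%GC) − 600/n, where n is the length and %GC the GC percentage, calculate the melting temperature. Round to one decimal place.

61.8°C

Length n = 18. Base counts: G=3, C=3, A=7, T=5
G+C = 6, so %GC = 6/18 × 100 = 33.333%
Salt term: 16.6 × (0) = 0
GC term: 0.41 × 33.333 = 13.667; length term: −600/18 = −33.333
Tm = 81.5 + (0) + 13.667 − 33.333 = 61.834 → 61.8°C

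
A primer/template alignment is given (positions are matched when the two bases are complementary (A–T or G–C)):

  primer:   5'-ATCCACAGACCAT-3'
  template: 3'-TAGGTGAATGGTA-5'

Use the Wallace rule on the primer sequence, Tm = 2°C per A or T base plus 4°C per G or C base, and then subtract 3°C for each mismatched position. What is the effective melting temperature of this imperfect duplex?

32°C

Primer base counts: A=5, T=2, G=1, C=5 → A+T=7, G+C=6
Perfect-match Tm = 2(7) + 4(6) = 14 + 24 = 38°C
Mismatches (positions where the bases are not complementary): 2 (at positions 7, 8)
Effective Tm = 38 − 2×3 = 38 − 6 = 32°C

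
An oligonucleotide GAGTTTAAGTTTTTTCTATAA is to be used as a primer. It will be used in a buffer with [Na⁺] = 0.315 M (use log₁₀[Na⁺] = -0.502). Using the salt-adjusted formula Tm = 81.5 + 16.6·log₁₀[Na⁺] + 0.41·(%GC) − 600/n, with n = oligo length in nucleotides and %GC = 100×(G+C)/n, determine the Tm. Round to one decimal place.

Length n = 21. Scanning the sequence gives G=3, C=1, A=6, T=11.
G+C = 4, so %GC = 4/21 × 100 = 19.048%
Salt term: 16.6 × (-0.502) = -8.333
GC term: 0.41 × 19.048 = 7.81; length term: −600/21 = −28.571
Tm = 81.5 + (-8.333) + 7.81 − 28.571 = 52.406 → 52.4°C

52.4°C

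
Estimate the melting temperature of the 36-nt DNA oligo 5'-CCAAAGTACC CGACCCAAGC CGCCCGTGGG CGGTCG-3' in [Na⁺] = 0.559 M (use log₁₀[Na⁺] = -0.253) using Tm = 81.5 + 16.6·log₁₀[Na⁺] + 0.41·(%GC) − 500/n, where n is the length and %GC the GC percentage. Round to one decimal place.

Length n = 36. Scanning the sequence gives A=7, T=3, G=11, C=15.
G+C = 26, so %GC = 26/36 × 100 = 72.222%
Salt term: 16.6 × (-0.253) = -4.2
GC term: 0.41 × 72.222 = 29.611; length term: −500/36 = −13.889
Tm = 81.5 + (-4.2) + 29.611 − 13.889 = 93.022 → 93.0°C

93.0°C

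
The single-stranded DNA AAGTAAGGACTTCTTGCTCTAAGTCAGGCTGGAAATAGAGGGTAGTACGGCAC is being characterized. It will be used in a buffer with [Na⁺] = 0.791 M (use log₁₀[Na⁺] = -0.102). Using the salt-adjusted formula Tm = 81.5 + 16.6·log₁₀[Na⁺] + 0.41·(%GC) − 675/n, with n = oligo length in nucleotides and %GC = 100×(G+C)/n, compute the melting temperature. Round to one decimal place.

Length n = 53. Counting bases: C=9, T=12, A=16, G=16
G+C = 25, so %GC = 25/53 × 100 = 47.17%
Salt term: 16.6 × (-0.102) = -1.693
GC term: 0.41 × 47.17 = 19.34; length term: −675/53 = −12.736
Tm = 81.5 + (-1.693) + 19.34 − 12.736 = 86.411 → 86.4°C

86.4°C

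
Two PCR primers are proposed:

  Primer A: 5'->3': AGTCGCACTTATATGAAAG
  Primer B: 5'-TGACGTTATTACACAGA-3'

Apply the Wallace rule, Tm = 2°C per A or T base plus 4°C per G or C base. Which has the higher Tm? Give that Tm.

Primer A: A+T=12, G+C=7 → Tm = 2(12)+4(7) = 52°C
Primer B: A+T=11, G+C=6 → Tm = 2(11)+4(6) = 46°C
52°C vs 46°C → primer A is higher.

Primer A, 52°C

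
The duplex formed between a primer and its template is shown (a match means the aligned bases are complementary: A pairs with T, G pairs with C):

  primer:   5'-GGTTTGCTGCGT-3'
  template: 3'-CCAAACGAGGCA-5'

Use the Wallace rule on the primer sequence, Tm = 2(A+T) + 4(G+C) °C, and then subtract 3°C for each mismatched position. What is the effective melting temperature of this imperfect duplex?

Primer base counts: A=0, T=5, G=5, C=2 → A+T=5, G+C=7
Perfect-match Tm = 2(5) + 4(7) = 10 + 28 = 38°C
Mismatches (positions where the bases are not complementary): 1 (at position 9)
Effective Tm = 38 − 1×3 = 38 − 3 = 35°C

35°C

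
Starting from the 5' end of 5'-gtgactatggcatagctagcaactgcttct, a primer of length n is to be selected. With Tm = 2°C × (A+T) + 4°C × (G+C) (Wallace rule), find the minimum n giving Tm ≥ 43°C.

n = 15

First 14 bases: GTGACTATGGCATA → Tm = 40°C (< 43°C)
First 15 bases: GTGACTATGGCATAG → Tm = 44°C (≥ 43°C)
Since every base adds ≥2°C, Tm only increases with n, so the threshold is first crossed at n = 15.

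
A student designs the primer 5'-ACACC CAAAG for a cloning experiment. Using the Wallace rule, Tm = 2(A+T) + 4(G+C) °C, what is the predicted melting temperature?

Counting bases: G=1, C=4, A=5, T=0
A+T = 5, G+C = 5
Tm = 4·5 + 2·5 = 20 + 10 = 30°C

30°C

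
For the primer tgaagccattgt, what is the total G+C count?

5

Base counts: C=2, A=3, G=3, T=4
Total G or C: 3 + 2 = 5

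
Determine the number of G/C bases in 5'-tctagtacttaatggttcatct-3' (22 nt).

Scanning the sequence gives G=3, C=4, T=10, A=5.
Total G or C: 3 + 4 = 7

7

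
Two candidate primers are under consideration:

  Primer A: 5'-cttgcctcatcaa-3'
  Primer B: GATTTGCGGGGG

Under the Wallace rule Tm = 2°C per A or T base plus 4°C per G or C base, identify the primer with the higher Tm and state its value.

Primer B, 40°C

Primer A: A+T=7, G+C=6 → Tm = 2(7)+4(6) = 38°C
Primer B: A+T=4, G+C=8 → Tm = 2(4)+4(8) = 40°C
38°C vs 40°C → primer B is higher.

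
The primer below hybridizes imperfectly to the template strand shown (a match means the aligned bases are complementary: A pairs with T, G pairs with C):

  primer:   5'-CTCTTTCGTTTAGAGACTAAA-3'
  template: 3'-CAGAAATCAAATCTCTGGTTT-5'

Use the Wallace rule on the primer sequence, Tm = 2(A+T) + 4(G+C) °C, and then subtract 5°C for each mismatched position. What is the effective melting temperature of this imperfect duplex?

41°C

Primer base counts: A=6, T=8, G=3, C=4 → A+T=14, G+C=7
Perfect-match Tm = 2(14) + 4(7) = 28 + 28 = 56°C
Mismatches (positions where the bases are not complementary): 3 (at positions 1, 7, 18)
Effective Tm = 56 − 3×5 = 56 − 15 = 41°C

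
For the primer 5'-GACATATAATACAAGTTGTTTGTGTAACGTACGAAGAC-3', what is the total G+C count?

13

Counting bases: G=8, T=11, A=14, C=5
Total G or C: 8 + 5 = 13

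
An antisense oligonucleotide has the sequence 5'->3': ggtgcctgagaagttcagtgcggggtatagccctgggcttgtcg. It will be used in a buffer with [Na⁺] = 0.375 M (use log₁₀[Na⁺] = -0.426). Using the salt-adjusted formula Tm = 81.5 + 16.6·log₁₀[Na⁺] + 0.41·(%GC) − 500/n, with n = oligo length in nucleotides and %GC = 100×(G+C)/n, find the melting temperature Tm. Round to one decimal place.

88.2°C

Length n = 44. T=11, A=6, G=18, C=9
G+C = 27, so %GC = 27/44 × 100 = 61.364%
Salt term: 16.6 × (-0.426) = -7.072
GC term: 0.41 × 61.364 = 25.159; length term: −500/44 = −11.364
Tm = 81.5 + (-7.072) + 25.159 − 11.364 = 88.223 → 88.2°C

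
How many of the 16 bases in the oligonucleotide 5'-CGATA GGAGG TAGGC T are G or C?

Counting bases: A=4, C=2, T=3, G=7
Total G or C: 7 + 2 = 9

9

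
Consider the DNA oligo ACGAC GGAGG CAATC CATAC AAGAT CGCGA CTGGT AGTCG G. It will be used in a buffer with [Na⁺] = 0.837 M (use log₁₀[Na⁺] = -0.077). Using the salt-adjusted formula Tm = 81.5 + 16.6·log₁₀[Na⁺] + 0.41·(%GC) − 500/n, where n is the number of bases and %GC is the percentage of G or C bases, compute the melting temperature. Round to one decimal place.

Length n = 41. Counting bases: T=6, C=10, A=12, G=13
G+C = 23, so %GC = 23/41 × 100 = 56.098%
Salt term: 16.6 × (-0.077) = -1.278
GC term: 0.41 × 56.098 = 23; length term: −500/41 = −12.195
Tm = 81.5 + (-1.278) + 23 − 12.195 = 91.027 → 91.0°C

91.0°C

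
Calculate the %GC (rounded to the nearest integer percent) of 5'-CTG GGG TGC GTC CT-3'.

G=6, A=0, T=4, C=4
G+C = 6 + 4 = 10 out of 14 bases
%GC = 10/14 × 100 = 71.43% ≈ 71%

71%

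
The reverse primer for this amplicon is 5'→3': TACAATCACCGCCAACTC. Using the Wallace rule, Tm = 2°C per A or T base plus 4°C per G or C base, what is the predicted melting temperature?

54°C

Base counts: T=3, G=1, C=8, A=6
So N_AT = 9 and N_GC = 9.
Tm = 4·9 + 2·9 = 36 + 18 = 54°C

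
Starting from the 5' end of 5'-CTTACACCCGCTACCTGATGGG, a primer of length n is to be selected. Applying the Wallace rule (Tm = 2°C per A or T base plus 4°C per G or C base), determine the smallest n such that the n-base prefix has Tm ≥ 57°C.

First 18 bases: CTTACACCCGCTACCTGA → Tm = 56°C (< 57°C)
First 19 bases: CTTACACCCGCTACCTGAT → Tm = 58°C (≥ 57°C)
Since every base adds ≥2°C, Tm only increases with n, so the threshold is first crossed at n = 19.

n = 19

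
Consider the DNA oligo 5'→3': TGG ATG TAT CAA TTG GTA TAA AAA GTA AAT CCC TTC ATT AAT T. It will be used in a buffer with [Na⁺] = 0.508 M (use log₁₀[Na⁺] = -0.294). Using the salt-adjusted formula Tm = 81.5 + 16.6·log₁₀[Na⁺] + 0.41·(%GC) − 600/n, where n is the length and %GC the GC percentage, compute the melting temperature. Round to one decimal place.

Length n = 43. G=6, C=5, A=16, T=16
G+C = 11, so %GC = 11/43 × 100 = 25.581%
Salt term: 16.6 × (-0.294) = -4.88
GC term: 0.41 × 25.581 = 10.488; length term: −600/43 = −13.953
Tm = 81.5 + (-4.88) + 10.488 − 13.953 = 73.155 → 73.2°C

73.2°C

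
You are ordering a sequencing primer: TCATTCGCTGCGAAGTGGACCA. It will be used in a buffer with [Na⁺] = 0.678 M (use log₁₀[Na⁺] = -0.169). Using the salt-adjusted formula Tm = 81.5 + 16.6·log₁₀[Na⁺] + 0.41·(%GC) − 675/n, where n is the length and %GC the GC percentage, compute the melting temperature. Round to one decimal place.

Length n = 22. Base counts: C=6, A=5, G=6, T=5
G+C = 12, so %GC = 12/22 × 100 = 54.545%
Salt term: 16.6 × (-0.169) = -2.805
GC term: 0.41 × 54.545 = 22.363; length term: −675/22 = −30.682
Tm = 81.5 + (-2.805) + 22.363 − 30.682 = 70.376 → 70.4°C

70.4°C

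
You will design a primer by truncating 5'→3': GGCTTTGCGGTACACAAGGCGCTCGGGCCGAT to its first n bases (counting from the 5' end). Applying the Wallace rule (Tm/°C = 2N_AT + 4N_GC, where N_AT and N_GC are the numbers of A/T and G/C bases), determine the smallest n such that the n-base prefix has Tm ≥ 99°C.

n = 30

First 29 bases: GGCTTTGCGGTACACAAGGCGCTCGGGCC → Tm = 98°C (< 99°C)
First 30 bases: GGCTTTGCGGTACACAAGGCGCTCGGGCCG → Tm = 102°C (≥ 99°C)
Since every base adds ≥2°C, Tm only increases with n, so the threshold is first crossed at n = 30.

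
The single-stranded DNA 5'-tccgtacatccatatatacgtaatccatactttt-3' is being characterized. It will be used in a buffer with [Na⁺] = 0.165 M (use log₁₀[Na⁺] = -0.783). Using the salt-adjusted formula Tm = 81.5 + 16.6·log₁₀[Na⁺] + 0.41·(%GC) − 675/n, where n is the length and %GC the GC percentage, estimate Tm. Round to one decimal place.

61.9°C

Length n = 34. Scanning the sequence gives G=2, T=13, A=10, C=9.
G+C = 11, so %GC = 11/34 × 100 = 32.353%
Salt term: 16.6 × (-0.783) = -12.998
GC term: 0.41 × 32.353 = 13.265; length term: −675/34 = −19.853
Tm = 81.5 + (-12.998) + 13.265 − 19.853 = 61.914 → 61.9°C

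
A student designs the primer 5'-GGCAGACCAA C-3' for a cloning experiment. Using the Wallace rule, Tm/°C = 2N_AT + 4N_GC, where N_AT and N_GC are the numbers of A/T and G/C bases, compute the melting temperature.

36°C

Counting bases: C=4, A=4, G=3, T=0
A+T = 4, G+C = 7
Tm = 2(4) + 4(7) = 8 + 28 = 36°C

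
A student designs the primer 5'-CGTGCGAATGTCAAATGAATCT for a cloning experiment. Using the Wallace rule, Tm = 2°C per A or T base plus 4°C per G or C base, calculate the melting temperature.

A=7, G=5, T=6, C=4
So N_AT = 13 and N_GC = 9.
Tm = 4·9 + 2·13 = 36 + 26 = 62°C

62°C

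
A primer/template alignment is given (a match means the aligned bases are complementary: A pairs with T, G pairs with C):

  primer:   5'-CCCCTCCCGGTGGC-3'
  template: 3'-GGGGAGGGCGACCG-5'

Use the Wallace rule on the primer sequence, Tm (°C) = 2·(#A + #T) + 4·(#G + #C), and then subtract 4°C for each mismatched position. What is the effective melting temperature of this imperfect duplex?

Primer base counts: A=0, T=2, G=4, C=8 → A+T=2, G+C=12
Perfect-match Tm = 2(2) + 4(12) = 4 + 48 = 52°C
Mismatches (positions where the bases are not complementary): 1 (at position 10)
Effective Tm = 52 − 1×4 = 52 − 4 = 48°C

48°C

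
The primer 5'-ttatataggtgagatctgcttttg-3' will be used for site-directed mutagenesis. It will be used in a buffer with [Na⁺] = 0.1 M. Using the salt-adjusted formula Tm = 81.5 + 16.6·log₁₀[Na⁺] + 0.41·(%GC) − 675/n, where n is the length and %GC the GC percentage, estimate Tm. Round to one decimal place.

Length n = 24. Counting bases: T=11, C=2, A=5, G=6
G+C = 8, so %GC = 8/24 × 100 = 33.333%
Salt term: 16.6 × (-1) = -16.6
GC term: 0.41 × 33.333 = 13.667; length term: −675/24 = −28.125
Tm = 81.5 + (-16.6) + 13.667 − 28.125 = 50.442 → 50.4°C

50.4°C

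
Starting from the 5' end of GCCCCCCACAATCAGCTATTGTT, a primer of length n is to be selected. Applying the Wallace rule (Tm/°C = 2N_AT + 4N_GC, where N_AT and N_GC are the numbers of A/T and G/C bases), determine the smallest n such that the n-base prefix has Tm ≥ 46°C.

n = 14

First 13 bases: GCCCCCCACAATC → Tm = 44°C (< 46°C)
First 14 bases: GCCCCCCACAATCA → Tm = 46°C (≥ 46°C)
Each additional base adds 2°C (A/T) or 4°C (G/C), so Tm is non-decreasing in n; n = 14 is the first length to reach 46°C.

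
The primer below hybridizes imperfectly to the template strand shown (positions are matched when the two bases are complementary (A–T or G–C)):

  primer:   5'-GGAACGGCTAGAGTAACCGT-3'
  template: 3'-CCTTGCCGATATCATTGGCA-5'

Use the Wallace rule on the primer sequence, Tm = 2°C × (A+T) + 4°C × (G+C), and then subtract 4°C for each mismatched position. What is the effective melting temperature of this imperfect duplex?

Primer base counts: A=6, T=3, G=7, C=4 → A+T=9, G+C=11
Perfect-match Tm = 2(9) + 4(11) = 18 + 44 = 62°C
Mismatches (positions where the bases are not complementary): 1 (at position 11)
Effective Tm = 62 − 1×4 = 62 − 4 = 58°C

58°C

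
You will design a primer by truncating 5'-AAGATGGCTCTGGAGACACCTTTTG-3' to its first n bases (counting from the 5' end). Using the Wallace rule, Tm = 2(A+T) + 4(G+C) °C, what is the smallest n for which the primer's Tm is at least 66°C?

n = 22

First 21 bases: AAGATGGCTCTGGAGACACCT → Tm = 64°C (< 66°C)
First 22 bases: AAGATGGCTCTGGAGACACCTT → Tm = 66°C (≥ 66°C)
Since every base adds ≥2°C, Tm only increases with n, so the threshold is first crossed at n = 22.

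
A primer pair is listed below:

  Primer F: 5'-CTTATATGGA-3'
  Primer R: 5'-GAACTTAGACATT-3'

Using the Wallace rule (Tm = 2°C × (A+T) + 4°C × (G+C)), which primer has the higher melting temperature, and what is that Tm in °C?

Primer R, 34°C

Primer F: A+T=7, G+C=3 → Tm = 2(7)+4(3) = 26°C
Primer R: A+T=9, G+C=4 → Tm = 2(9)+4(4) = 34°C
26°C vs 34°C → primer R is higher.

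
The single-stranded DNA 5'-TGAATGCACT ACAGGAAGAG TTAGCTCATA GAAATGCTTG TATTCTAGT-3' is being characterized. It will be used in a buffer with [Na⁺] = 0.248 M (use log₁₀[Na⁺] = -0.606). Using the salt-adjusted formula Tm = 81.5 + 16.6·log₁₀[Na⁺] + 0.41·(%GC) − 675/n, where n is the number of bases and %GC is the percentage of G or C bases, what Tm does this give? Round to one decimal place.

Length n = 49. C=7, A=16, T=15, G=11
G+C = 18, so %GC = 18/49 × 100 = 36.735%
Salt term: 16.6 × (-0.606) = -10.06
GC term: 0.41 × 36.735 = 15.061; length term: −675/49 = −13.776
Tm = 81.5 + (-10.06) + 15.061 − 13.776 = 72.725 → 72.7°C

72.7°C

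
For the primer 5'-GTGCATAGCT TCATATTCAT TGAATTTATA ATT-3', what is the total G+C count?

Scanning the sequence gives G=4, T=15, A=10, C=4.
Total G or C: 4 + 4 = 8

8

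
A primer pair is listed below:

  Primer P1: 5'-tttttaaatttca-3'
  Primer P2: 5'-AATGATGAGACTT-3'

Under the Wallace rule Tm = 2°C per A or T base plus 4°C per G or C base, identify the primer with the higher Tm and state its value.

Primer P1: A+T=12, G+C=1 → Tm = 2(12)+4(1) = 28°C
Primer P2: A+T=9, G+C=4 → Tm = 2(9)+4(4) = 34°C
28°C vs 34°C → primer P2 is higher.

Primer P2, 34°C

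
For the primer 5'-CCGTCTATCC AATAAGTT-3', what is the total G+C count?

7

T=6, A=5, G=2, C=5
Total G or C: 2 + 5 = 7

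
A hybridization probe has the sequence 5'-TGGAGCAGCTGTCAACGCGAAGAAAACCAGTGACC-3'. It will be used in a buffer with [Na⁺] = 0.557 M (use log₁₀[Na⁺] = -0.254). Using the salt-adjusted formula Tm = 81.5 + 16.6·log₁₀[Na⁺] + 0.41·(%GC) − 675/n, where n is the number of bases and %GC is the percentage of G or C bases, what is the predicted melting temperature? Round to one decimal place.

Length n = 35. Scanning the sequence gives A=12, C=9, T=4, G=10.
G+C = 19, so %GC = 19/35 × 100 = 54.286%
Salt term: 16.6 × (-0.254) = -4.216
GC term: 0.41 × 54.286 = 22.257; length term: −675/35 = −19.286
Tm = 81.5 + (-4.216) + 22.257 − 19.286 = 80.255 → 80.3°C

80.3°C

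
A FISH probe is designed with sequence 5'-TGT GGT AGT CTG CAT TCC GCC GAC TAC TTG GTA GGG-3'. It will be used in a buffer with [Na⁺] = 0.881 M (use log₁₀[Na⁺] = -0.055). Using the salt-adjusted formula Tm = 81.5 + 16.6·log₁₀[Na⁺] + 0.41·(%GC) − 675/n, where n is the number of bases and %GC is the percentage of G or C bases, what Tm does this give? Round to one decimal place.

84.6°C

Length n = 36. A=5, C=8, T=11, G=12
G+C = 20, so %GC = 20/36 × 100 = 55.556%
Salt term: 16.6 × (-0.055) = -0.913
GC term: 0.41 × 55.556 = 22.778; length term: −675/36 = −18.75
Tm = 81.5 + (-0.913) + 22.778 − 18.75 = 84.615 → 84.6°C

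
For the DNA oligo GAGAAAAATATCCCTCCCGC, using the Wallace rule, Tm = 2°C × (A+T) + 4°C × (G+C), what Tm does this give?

Base counts: C=7, G=3, A=7, T=3
A+T = 10, G+C = 10
Tm = 2×10 + 4×10 = 60°C

60°C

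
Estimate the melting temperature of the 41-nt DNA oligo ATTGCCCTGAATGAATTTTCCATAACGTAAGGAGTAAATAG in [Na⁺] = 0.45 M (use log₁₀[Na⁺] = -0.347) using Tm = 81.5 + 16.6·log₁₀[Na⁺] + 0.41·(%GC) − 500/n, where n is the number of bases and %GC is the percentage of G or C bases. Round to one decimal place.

77.5°C

Length n = 41. Base counts: G=8, T=12, C=6, A=15
G+C = 14, so %GC = 14/41 × 100 = 34.146%
Salt term: 16.6 × (-0.347) = -5.76
GC term: 0.41 × 34.146 = 14; length term: −500/41 = −12.195
Tm = 81.5 + (-5.76) + 14 − 12.195 = 77.545 → 77.5°C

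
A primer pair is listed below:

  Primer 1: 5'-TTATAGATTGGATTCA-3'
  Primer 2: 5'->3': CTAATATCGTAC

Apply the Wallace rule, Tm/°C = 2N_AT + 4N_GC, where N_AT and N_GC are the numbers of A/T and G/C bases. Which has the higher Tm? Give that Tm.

Primer 1: A+T=12, G+C=4 → Tm = 2(12)+4(4) = 40°C
Primer 2: A+T=8, G+C=4 → Tm = 2(8)+4(4) = 32°C
40°C vs 32°C → primer 1 is higher.

Primer 1, 40°C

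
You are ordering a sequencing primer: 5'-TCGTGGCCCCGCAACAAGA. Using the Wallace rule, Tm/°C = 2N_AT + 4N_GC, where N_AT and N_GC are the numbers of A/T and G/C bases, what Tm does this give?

62°C

Scanning the sequence gives C=7, G=5, A=5, T=2.
AT pairs contribute 7, GC pairs contribute 12.
Tm = 4·12 + 2·7 = 48 + 14 = 62°C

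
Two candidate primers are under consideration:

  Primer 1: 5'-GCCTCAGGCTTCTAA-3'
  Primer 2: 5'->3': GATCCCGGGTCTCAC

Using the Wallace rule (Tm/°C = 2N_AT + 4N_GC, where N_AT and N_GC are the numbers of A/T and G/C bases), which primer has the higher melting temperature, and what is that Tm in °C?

Primer 2, 50°C

Primer 1: A+T=7, G+C=8 → Tm = 2(7)+4(8) = 46°C
Primer 2: A+T=5, G+C=10 → Tm = 2(5)+4(10) = 50°C
46°C vs 50°C → primer 2 is higher.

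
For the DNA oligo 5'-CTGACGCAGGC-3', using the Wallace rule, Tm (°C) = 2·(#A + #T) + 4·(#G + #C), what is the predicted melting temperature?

38°C

C=4, G=4, T=1, A=2
So N_AT = 3 and N_GC = 8.
Tm = 4·8 + 2·3 = 32 + 6 = 38°C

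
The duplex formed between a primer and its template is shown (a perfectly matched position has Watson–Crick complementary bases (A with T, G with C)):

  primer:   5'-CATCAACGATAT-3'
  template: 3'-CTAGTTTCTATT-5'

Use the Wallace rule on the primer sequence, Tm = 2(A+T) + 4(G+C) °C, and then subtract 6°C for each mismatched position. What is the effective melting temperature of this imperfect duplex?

Primer base counts: A=5, T=3, G=1, C=3 → A+T=8, G+C=4
Perfect-match Tm = 2(8) + 4(4) = 16 + 16 = 32°C
Mismatches (positions where the bases are not complementary): 3 (at positions 1, 7, 12)
Effective Tm = 32 − 3×6 = 32 − 18 = 14°C

14°C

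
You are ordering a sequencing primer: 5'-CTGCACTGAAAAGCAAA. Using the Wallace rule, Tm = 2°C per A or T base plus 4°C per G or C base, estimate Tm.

48°C

Counting bases: T=2, C=4, G=3, A=8
A+T = 10, G+C = 7
Tm = 4·7 + 2·10 = 28 + 20 = 48°C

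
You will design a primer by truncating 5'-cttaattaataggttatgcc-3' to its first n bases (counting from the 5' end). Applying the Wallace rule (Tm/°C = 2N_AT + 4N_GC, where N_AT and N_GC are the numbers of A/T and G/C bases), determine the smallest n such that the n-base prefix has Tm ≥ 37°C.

n = 16

First 15 bases: CTTAATTAATAGGTT → Tm = 36°C (< 37°C)
First 16 bases: CTTAATTAATAGGTTA → Tm = 38°C (≥ 37°C)
Each additional base adds 2°C (A/T) or 4°C (G/C), so Tm is non-decreasing in n; n = 16 is the first length to reach 37°C.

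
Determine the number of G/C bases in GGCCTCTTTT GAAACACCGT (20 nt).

Scanning the sequence gives C=6, G=4, T=6, A=4.
Total G or C: 4 + 6 = 10

10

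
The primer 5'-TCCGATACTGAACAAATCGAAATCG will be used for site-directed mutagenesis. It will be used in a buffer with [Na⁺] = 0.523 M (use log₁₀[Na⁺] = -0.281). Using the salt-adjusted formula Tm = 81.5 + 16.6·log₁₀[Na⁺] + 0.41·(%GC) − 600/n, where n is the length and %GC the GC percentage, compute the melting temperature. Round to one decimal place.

Length n = 25. Base counts: T=5, C=6, G=4, A=10
G+C = 10, so %GC = 10/25 × 100 = 40%
Salt term: 16.6 × (-0.281) = -4.665
GC term: 0.41 × 40 = 16.4; length term: −600/25 = −24
Tm = 81.5 + (-4.665) + 16.4 − 24 = 69.235 → 69.2°C

69.2°C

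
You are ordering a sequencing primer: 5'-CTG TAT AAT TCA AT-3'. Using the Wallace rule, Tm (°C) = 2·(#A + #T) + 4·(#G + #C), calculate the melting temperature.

Scanning the sequence gives A=5, T=6, C=2, G=1.
So N_AT = 11 and N_GC = 3.
Tm = 2(11) + 4(3) = 22 + 12 = 34°C

34°C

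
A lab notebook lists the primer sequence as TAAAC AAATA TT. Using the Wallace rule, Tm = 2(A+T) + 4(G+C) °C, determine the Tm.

Base counts: G=0, A=7, C=1, T=4
So N_AT = 11 and N_GC = 1.
Tm = 2×11 + 4×1 = 26°C

26°C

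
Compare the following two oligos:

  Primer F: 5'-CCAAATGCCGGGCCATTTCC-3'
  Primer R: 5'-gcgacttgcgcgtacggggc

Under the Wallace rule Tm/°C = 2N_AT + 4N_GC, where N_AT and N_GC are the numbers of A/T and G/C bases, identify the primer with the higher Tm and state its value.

Primer R, 70°C

Primer F: A+T=8, G+C=12 → Tm = 2(8)+4(12) = 64°C
Primer R: A+T=5, G+C=15 → Tm = 2(5)+4(15) = 70°C
64°C vs 70°C → primer R is higher.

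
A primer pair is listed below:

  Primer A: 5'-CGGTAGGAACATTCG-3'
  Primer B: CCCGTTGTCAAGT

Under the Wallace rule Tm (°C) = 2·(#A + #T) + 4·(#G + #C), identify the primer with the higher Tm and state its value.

Primer A: A+T=7, G+C=8 → Tm = 2(7)+4(8) = 46°C
Primer B: A+T=6, G+C=7 → Tm = 2(6)+4(7) = 40°C
46°C vs 40°C → primer A is higher.

Primer A, 46°C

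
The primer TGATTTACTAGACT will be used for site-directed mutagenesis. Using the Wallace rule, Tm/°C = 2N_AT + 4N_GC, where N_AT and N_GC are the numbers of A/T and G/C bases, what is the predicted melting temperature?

Scanning the sequence gives C=2, G=2, T=6, A=4.
So N_AT = 10 and N_GC = 4.
Tm = 2×10 + 4×4 = 36°C

36°C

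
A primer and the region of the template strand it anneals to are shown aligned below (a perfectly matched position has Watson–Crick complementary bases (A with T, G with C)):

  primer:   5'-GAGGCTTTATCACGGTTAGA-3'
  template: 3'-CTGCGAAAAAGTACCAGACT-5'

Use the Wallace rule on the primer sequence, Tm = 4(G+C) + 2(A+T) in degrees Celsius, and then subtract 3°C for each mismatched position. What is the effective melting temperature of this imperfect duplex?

43°C

Primer base counts: A=5, T=6, G=6, C=3 → A+T=11, G+C=9
Perfect-match Tm = 2(11) + 4(9) = 22 + 36 = 58°C
Mismatches (positions where the bases are not complementary): 5 (at positions 3, 9, 13, 17, 18)
Effective Tm = 58 − 5×3 = 58 − 15 = 43°C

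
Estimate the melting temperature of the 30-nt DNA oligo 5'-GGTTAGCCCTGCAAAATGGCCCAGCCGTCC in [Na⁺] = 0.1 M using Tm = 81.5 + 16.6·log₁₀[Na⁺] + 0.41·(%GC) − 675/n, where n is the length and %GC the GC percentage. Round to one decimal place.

68.4°C

Length n = 30. Counting bases: A=6, C=11, T=5, G=8
G+C = 19, so %GC = 19/30 × 100 = 63.333%
Salt term: 16.6 × (-1) = -16.6
GC term: 0.41 × 63.333 = 25.967; length term: −675/30 = −22.5
Tm = 81.5 + (-16.6) + 25.967 − 22.5 = 68.367 → 68.4°C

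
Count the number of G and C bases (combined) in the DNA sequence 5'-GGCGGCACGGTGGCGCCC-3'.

Counting bases: C=7, G=9, A=1, T=1
G+C = 9 + 7 = 16

16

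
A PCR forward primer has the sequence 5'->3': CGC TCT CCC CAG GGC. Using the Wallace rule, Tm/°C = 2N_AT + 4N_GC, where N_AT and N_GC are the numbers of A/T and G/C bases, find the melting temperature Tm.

54°C

Base counts: G=4, A=1, C=8, T=2
AT pairs contribute 3, GC pairs contribute 12.
Tm = 4·12 + 2·3 = 48 + 6 = 54°C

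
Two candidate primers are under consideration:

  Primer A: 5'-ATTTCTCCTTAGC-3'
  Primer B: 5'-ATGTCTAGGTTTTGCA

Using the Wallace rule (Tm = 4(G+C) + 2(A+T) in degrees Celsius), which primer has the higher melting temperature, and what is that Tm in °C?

Primer A: A+T=8, G+C=5 → Tm = 2(8)+4(5) = 36°C
Primer B: A+T=10, G+C=6 → Tm = 2(10)+4(6) = 44°C
36°C vs 44°C → primer B is higher.

Primer B, 44°C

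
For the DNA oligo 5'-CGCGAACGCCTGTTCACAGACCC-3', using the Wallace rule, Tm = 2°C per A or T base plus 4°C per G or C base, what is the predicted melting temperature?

Counting bases: G=5, T=3, A=5, C=10
AT pairs contribute 8, GC pairs contribute 15.
Tm = 2(8) + 4(15) = 16 + 60 = 76°C

76°C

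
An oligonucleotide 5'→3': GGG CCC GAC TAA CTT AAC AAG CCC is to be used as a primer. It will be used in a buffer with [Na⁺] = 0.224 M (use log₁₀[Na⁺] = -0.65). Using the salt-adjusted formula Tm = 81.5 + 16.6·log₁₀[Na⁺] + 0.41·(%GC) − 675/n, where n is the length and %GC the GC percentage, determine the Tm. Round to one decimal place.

66.5°C

Length n = 24. Scanning the sequence gives C=9, T=3, A=7, G=5.
G+C = 14, so %GC = 14/24 × 100 = 58.333%
Salt term: 16.6 × (-0.65) = -10.79
GC term: 0.41 × 58.333 = 23.917; length term: −675/24 = −28.125
Tm = 81.5 + (-10.79) + 23.917 − 28.125 = 66.502 → 66.5°C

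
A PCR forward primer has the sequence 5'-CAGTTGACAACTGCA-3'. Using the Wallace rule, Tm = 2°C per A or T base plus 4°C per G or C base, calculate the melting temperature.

44°C

A=5, G=3, T=3, C=4
AT pairs contribute 8, GC pairs contribute 7.
Tm = 4·7 + 2·8 = 28 + 16 = 44°C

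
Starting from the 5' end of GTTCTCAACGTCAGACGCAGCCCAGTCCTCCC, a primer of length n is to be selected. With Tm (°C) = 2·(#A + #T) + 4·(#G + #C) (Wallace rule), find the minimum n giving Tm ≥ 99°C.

First 30 bases: GTTCTCAACGTCAGACGCAGCCCAGTCCTC → Tm = 96°C (< 99°C)
First 31 bases: GTTCTCAACGTCAGACGCAGCCCAGTCCTCC → Tm = 100°C (≥ 99°C)
Each additional base adds 2°C (A/T) or 4°C (G/C), so Tm is non-decreasing in n; n = 31 is the first length to reach 99°C.

n = 31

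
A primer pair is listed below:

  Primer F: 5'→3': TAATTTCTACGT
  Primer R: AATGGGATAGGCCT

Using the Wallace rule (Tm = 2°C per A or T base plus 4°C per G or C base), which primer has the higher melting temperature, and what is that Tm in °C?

Primer R, 42°C

Primer F: A+T=9, G+C=3 → Tm = 2(9)+4(3) = 30°C
Primer R: A+T=7, G+C=7 → Tm = 2(7)+4(7) = 42°C
30°C vs 42°C → primer R is higher.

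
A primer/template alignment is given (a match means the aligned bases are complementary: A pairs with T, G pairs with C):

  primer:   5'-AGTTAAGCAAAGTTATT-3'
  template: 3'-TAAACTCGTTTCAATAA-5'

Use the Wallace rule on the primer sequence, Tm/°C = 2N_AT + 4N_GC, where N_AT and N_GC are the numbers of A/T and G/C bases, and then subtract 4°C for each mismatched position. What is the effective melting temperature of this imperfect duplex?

34°C

Primer base counts: A=7, T=6, G=3, C=1 → A+T=13, G+C=4
Perfect-match Tm = 2(13) + 4(4) = 26 + 16 = 42°C
Mismatches (positions where the bases are not complementary): 2 (at positions 2, 5)
Effective Tm = 42 − 2×4 = 42 − 8 = 34°C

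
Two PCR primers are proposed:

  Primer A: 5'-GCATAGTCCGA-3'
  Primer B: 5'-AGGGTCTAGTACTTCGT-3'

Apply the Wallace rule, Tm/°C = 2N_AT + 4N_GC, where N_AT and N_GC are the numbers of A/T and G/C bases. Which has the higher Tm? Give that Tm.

Primer B, 50°C

Primer A: A+T=5, G+C=6 → Tm = 2(5)+4(6) = 34°C
Primer B: A+T=9, G+C=8 → Tm = 2(9)+4(8) = 50°C
34°C vs 50°C → primer B is higher.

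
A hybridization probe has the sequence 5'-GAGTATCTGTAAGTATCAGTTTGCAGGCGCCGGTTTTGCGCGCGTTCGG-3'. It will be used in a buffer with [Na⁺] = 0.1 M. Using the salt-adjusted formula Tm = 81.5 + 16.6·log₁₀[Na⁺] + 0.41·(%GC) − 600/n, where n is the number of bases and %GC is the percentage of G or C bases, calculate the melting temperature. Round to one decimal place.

75.2°C

Length n = 49. C=10, T=15, A=7, G=17
G+C = 27, so %GC = 27/49 × 100 = 55.102%
Salt term: 16.6 × (-1) = -16.6
GC term: 0.41 × 55.102 = 22.592; length term: −600/49 = −12.245
Tm = 81.5 + (-16.6) + 22.592 − 12.245 = 75.247 → 75.2°C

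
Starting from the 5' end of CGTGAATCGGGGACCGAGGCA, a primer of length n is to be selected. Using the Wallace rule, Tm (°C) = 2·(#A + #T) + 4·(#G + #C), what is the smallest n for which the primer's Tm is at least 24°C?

First 7 bases: CGTGAAT → Tm = 20°C (< 24°C)
First 8 bases: CGTGAATC → Tm = 24°C (≥ 24°C)
Since every base adds ≥2°C, Tm only increases with n, so the threshold is first crossed at n = 8.

n = 8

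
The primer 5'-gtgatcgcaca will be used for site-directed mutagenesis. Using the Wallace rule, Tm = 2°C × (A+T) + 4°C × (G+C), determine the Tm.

34°C

C=3, T=2, G=3, A=3
So N_AT = 5 and N_GC = 6.
Tm = 2×5 + 4×6 = 34°C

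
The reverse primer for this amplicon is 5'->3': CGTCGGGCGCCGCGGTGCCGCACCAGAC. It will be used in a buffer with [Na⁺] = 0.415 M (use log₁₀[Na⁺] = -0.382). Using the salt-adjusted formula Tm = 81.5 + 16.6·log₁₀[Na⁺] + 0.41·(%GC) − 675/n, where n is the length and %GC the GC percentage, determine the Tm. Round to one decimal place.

Length n = 28. C=12, T=2, A=3, G=11
G+C = 23, so %GC = 23/28 × 100 = 82.143%
Salt term: 16.6 × (-0.382) = -6.341
GC term: 0.41 × 82.143 = 33.679; length term: −675/28 = −24.107
Tm = 81.5 + (-6.341) + 33.679 − 24.107 = 84.731 → 84.7°C

84.7°C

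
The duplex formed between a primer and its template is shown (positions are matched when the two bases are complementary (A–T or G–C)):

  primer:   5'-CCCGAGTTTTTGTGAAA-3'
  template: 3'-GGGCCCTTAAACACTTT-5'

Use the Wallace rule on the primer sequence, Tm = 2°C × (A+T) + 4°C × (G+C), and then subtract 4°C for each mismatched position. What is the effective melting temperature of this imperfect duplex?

36°C

Primer base counts: A=4, T=6, G=4, C=3 → A+T=10, G+C=7
Perfect-match Tm = 2(10) + 4(7) = 20 + 28 = 48°C
Mismatches (positions where the bases are not complementary): 3 (at positions 5, 7, 8)
Effective Tm = 48 − 3×4 = 48 − 12 = 36°C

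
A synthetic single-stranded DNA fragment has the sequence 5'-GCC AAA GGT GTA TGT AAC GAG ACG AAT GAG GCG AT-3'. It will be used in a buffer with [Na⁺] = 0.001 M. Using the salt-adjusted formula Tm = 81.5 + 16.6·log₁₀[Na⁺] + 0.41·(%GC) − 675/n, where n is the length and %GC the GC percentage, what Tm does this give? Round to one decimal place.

32.3°C

Length n = 35. C=5, T=6, A=12, G=12
G+C = 17, so %GC = 17/35 × 100 = 48.571%
Salt term: 16.6 × (-3) = -49.8
GC term: 0.41 × 48.571 = 19.914; length term: −675/35 = −19.286
Tm = 81.5 + (-49.8) + 19.914 − 19.286 = 32.328 → 32.3°C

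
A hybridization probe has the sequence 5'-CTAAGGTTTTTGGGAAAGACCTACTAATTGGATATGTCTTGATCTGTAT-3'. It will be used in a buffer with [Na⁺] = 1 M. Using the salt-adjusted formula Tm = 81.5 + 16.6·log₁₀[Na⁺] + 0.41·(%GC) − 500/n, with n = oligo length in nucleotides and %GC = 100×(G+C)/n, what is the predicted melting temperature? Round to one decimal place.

Length n = 49. Counting bases: A=13, C=6, G=11, T=19
G+C = 17, so %GC = 17/49 × 100 = 34.694%
Salt term: 16.6 × (0) = 0
GC term: 0.41 × 34.694 = 14.225; length term: −500/49 = −10.204
Tm = 81.5 + (0) + 14.225 − 10.204 = 85.521 → 85.5°C

85.5°C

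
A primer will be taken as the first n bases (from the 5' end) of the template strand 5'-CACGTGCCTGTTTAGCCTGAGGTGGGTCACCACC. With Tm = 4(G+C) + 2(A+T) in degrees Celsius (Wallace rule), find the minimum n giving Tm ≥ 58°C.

First 18 bases: CACGTGCCTGTTTAGCCT → Tm = 56°C (< 58°C)
First 19 bases: CACGTGCCTGTTTAGCCTG → Tm = 60°C (≥ 58°C)
Each additional base adds 2°C (A/T) or 4°C (G/C), so Tm is non-decreasing in n; n = 19 is the first length to reach 58°C.

n = 19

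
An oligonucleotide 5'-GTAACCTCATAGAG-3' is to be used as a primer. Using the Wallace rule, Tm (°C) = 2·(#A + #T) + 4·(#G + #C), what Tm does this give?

40°C

Base counts: G=3, A=5, T=3, C=3
AT pairs contribute 8, GC pairs contribute 6.
Tm = 2×8 + 4×6 = 40°C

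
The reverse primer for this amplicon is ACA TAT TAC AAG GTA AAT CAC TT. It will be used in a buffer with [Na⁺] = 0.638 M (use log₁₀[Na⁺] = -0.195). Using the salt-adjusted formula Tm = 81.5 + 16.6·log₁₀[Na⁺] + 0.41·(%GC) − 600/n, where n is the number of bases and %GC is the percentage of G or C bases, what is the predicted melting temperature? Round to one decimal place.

62.9°C

Length n = 23. G=2, A=10, C=4, T=7
G+C = 6, so %GC = 6/23 × 100 = 26.087%
Salt term: 16.6 × (-0.195) = -3.237
GC term: 0.41 × 26.087 = 10.696; length term: −600/23 = −26.087
Tm = 81.5 + (-3.237) + 10.696 − 26.087 = 62.872 → 62.9°C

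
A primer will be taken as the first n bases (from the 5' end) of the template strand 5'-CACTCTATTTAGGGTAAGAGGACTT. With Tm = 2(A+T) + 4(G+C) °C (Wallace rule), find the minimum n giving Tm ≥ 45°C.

n = 17

First 16 bases: CACTCTATTTAGGGTA → Tm = 44°C (< 45°C)
First 17 bases: CACTCTATTTAGGGTAA → Tm = 46°C (≥ 45°C)
Each additional base adds 2°C (A/T) or 4°C (G/C), so Tm is non-decreasing in n; n = 17 is the first length to reach 45°C.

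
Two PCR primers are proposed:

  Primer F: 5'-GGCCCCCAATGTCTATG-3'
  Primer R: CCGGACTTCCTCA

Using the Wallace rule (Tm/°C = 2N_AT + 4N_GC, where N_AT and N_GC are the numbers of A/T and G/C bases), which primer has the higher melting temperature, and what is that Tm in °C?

Primer F, 54°C

Primer F: A+T=7, G+C=10 → Tm = 2(7)+4(10) = 54°C
Primer R: A+T=5, G+C=8 → Tm = 2(5)+4(8) = 42°C
54°C vs 42°C → primer F is higher.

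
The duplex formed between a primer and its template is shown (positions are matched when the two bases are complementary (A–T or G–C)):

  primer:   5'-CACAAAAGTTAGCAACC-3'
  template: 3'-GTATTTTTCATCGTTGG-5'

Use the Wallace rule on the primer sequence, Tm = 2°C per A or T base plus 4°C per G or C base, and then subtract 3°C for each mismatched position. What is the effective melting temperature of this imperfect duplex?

39°C

Primer base counts: A=8, T=2, G=2, C=5 → A+T=10, G+C=7
Perfect-match Tm = 2(10) + 4(7) = 20 + 28 = 48°C
Mismatches (positions where the bases are not complementary): 3 (at positions 3, 8, 9)
Effective Tm = 48 − 3×3 = 48 − 9 = 39°C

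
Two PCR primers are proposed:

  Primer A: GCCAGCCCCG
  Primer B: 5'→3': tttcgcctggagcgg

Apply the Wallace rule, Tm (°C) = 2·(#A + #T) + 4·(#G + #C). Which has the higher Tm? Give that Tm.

Primer A: A+T=1, G+C=9 → Tm = 2(1)+4(9) = 38°C
Primer B: A+T=5, G+C=10 → Tm = 2(5)+4(10) = 50°C
38°C vs 50°C → primer B is higher.

Primer B, 50°C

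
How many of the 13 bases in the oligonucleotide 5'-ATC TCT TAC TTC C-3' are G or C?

5

A=2, G=0, T=6, C=5
Total G or C: 0 + 5 = 5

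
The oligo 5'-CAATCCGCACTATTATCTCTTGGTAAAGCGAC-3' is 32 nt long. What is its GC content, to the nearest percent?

Base counts: A=9, T=9, C=9, G=5
G+C = 5 + 9 = 14 out of 32 bases
%GC = 14/32 × 100 = 43.75% ≈ 44%

44%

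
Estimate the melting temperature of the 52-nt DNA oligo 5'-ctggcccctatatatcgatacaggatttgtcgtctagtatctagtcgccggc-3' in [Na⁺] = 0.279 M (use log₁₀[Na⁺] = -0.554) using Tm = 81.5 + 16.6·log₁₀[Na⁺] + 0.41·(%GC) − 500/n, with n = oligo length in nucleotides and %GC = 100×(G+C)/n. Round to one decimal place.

Length n = 52. Counting bases: G=12, A=10, C=14, T=16
G+C = 26, so %GC = 26/52 × 100 = 50%
Salt term: 16.6 × (-0.554) = -9.196
GC term: 0.41 × 50 = 20.5; length term: −500/52 = −9.615
Tm = 81.5 + (-9.196) + 20.5 − 9.615 = 83.189 → 83.2°C

83.2°C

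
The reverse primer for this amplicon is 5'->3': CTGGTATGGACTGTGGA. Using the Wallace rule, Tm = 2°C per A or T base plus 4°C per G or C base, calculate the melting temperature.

52°C

Counting bases: C=2, G=7, A=3, T=5
AT pairs contribute 8, GC pairs contribute 9.
Tm = 4·9 + 2·8 = 36 + 16 = 52°C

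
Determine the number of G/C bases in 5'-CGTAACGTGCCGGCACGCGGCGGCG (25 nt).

20

Base counts: C=9, A=3, T=2, G=11
Total G or C: 11 + 9 = 20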